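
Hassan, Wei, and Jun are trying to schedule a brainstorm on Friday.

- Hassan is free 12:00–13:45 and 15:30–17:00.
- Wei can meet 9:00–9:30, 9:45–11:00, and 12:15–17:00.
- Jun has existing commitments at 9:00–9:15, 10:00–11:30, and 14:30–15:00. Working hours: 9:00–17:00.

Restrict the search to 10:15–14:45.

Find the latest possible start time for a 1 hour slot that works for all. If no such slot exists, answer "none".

Jun free within 09:00–17:00: 09:15–10:00, 11:30–14:30, 15:00–17:00.
Hassan ∩ Wei: 12:15–13:45, 15:30–17:00.
Hassan ∩ Wei ∩ Jun: 12:15–13:45, 15:30–17:00.
Restricted to 10:15–14:45: 12:15–13:45.
Windows ≥ 60 min: 12:15–13:45.
Latest start in the last window 12:15–13:45 is 13:45 − 60 min = 12:45.

12:45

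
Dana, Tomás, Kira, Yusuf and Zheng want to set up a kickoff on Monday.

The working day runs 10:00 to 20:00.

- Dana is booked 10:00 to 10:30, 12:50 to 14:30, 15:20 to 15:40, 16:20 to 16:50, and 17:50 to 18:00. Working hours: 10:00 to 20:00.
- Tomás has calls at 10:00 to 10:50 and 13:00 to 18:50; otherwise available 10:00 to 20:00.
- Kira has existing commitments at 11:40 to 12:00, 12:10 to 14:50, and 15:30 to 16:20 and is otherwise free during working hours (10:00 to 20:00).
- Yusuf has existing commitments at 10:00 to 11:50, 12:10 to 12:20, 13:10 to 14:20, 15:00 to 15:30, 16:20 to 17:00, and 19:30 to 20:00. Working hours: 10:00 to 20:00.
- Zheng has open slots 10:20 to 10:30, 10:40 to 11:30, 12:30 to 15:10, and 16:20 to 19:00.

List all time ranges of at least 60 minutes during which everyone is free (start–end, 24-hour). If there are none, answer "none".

none

Dana free within 10:00–20:00: 10:30–12:50, 14:30–15:20, 15:40–16:20, 16:50–17:50, 18:00–20:00.
Tomás free within 10:00–20:00: 10:50–13:00, 18:50–20:00.
Kira free within 10:00–20:00: 10:00–11:40, 12:00–12:10, 14:50–15:30, 16:20–20:00.
Yusuf free within 10:00–20:00: 11:50–12:10, 12:20–13:10, 14:20–15:00, 15:30–16:20, 17:00–19:30.
Dana ∩ Tomás: 10:50–12:50, 18:50–20:00.
Dana ∩ Tomás ∩ Kira: 10:50–11:40, 12:00–12:10, 18:50–20:00.
Dana ∩ Tomás ∩ Kira ∩ Yusuf: 12:00–12:10, 18:50–19:30.
Dana ∩ Tomás ∩ Kira ∩ Yusuf ∩ Zheng: 18:50–19:00.
Windows ≥ 60 min: (none).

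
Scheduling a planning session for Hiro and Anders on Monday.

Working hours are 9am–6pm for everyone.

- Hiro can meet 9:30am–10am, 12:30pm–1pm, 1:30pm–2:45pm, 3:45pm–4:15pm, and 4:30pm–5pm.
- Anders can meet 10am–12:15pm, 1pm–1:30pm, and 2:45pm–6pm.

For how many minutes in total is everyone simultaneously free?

Hiro ∩ Anders: 15:45–16:15, 16:30–17:00.
Total common minutes: 30 + 30 = 60.

60 minutes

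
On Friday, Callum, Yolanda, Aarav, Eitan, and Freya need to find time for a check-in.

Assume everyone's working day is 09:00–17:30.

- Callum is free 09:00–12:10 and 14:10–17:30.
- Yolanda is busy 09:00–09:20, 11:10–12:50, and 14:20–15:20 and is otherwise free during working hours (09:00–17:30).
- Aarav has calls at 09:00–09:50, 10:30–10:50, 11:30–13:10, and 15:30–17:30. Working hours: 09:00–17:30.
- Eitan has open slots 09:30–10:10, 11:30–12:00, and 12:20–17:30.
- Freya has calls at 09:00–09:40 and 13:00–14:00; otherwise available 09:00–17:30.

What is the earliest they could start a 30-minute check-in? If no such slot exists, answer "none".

Yolanda free within 09:00–17:30: 09:20–11:10, 12:50–14:20, 15:20–17:30.
Aarav free within 09:00–17:30: 09:50–10:30, 10:50–11:30, 13:10–15:30.
Freya free within 09:00–17:30: 09:40–13:00, 14:00–17:30.
Callum ∩ Yolanda: 09:20–11:10, 14:10–14:20, 15:20–17:30.
Callum ∩ Yolanda ∩ Aarav: 09:50–10:30, 10:50–11:10, 14:10–14:20, 15:20–15:30.
Callum ∩ Yolanda ∩ Aarav ∩ Eitan: 09:50–10:10, 14:10–14:20, 15:20–15:30.
Callum ∩ Yolanda ∩ Aarav ∩ Eitan ∩ Freya: 09:50–10:10, 14:10–14:20, 15:20–15:30.
Windows ≥ 30 min: (none).

none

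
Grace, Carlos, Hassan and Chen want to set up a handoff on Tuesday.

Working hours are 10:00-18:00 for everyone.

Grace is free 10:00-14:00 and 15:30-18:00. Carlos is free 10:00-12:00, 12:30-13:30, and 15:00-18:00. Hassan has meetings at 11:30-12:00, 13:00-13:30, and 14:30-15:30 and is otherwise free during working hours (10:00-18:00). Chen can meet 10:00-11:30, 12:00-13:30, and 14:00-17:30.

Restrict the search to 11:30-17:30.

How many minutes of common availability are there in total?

Hassan free within 10:00–18:00: 10:00–11:30, 12:00–13:00, 13:30–14:30, 15:30–18:00.
Grace ∩ Carlos: 10:00–12:00, 12:30–13:30, 15:30–18:00.
Grace ∩ Carlos ∩ Hassan: 10:00–11:30, 12:30–13:00, 15:30–18:00.
Grace ∩ Carlos ∩ Hassan ∩ Chen: 10:00–11:30, 12:30–13:00, 15:30–17:30.
Restricted to 11:30–17:30: 12:30–13:00, 15:30–17:30.
Total common minutes: 30 + 120 = 150.

150 minutes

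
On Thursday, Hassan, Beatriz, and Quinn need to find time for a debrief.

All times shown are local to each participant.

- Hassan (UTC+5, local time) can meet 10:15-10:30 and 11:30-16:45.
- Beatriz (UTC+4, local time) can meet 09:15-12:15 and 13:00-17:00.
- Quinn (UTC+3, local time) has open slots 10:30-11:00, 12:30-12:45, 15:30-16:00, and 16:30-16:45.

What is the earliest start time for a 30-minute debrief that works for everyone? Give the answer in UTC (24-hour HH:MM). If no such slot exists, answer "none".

07:30

Hassan → UTC: 05:15–05:30, 06:30–11:45.
Beatriz → UTC: 05:15–08:15, 09:00–13:00.
Quinn → UTC: 07:30–08:00, 09:30–09:45, 12:30–13:00, 13:30–13:45.
Hassan ∩ Beatriz: 05:15–05:30, 06:30–08:15, 09:00–11:45.
Hassan ∩ Beatriz ∩ Quinn: 07:30–08:00, 09:30–09:45.
Windows ≥ 30 min: 07:30–08:00.
Earliest such window starts at 07:30.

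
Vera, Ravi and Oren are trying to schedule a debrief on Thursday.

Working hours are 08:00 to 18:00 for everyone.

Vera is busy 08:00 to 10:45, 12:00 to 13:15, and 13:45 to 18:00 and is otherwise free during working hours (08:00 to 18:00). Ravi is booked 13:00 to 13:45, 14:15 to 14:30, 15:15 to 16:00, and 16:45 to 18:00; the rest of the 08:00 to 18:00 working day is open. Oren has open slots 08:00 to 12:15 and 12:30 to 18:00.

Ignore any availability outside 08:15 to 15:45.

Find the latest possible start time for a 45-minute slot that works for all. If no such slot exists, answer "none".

Vera free within 08:00–18:00: 10:45–12:00, 13:15–13:45.
Ravi free within 08:00–18:00: 08:00–13:00, 13:45–14:15, 14:30–15:15, 16:00–16:45.
Vera ∩ Ravi: 10:45–12:00.
Vera ∩ Ravi ∩ Oren: 10:45–12:00.
Restricted to 08:15–15:45: 10:45–12:00.
Windows ≥ 45 min: 10:45–12:00.
Latest start in the last window 10:45–12:00 is 12:00 − 45 min = 11:15.

11:15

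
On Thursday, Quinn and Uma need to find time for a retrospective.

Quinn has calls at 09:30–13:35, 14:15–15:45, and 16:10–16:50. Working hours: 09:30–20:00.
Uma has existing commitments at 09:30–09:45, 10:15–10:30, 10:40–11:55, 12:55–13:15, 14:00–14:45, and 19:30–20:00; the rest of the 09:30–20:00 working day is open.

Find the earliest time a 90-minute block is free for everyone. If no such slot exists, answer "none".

16:50

Quinn free within 09:30–20:00: 13:35–14:15, 15:45–16:10, 16:50–20:00.
Uma free within 09:30–20:00: 09:45–10:15, 10:30–10:40, 11:55–12:55, 13:15–14:00, 14:45–19:30.
Quinn ∩ Uma: 13:35–14:00, 15:45–16:10, 16:50–19:30.
Windows ≥ 90 min: 16:50–19:30.
Earliest such window starts at 16:50.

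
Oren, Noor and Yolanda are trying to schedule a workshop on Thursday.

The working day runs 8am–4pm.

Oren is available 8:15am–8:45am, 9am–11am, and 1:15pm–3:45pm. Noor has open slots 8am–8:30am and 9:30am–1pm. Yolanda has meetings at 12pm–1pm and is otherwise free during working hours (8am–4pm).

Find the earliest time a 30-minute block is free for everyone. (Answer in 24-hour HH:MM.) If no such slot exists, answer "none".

09:30

Yolanda free within 08:00–16:00: 08:00–12:00, 13:00–16:00.
Oren ∩ Noor: 08:15–08:30, 09:30–11:00.
Oren ∩ Noor ∩ Yolanda: 08:15–08:30, 09:30–11:00.
Windows ≥ 30 min: 09:30–11:00.
Earliest such window starts at 09:30.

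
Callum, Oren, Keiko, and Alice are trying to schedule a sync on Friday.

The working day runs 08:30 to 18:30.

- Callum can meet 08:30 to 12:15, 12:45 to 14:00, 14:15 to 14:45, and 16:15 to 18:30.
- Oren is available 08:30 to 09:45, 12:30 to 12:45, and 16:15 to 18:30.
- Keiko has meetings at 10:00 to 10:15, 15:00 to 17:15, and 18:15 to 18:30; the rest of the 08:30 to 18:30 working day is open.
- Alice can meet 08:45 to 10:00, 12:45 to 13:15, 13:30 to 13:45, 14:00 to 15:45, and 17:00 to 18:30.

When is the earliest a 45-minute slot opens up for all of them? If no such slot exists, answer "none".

Keiko free within 08:30–18:30: 08:30–10:00, 10:15–15:00, 17:15–18:15.
Callum ∩ Oren: 08:30–09:45, 16:15–18:30.
Callum ∩ Oren ∩ Keiko: 08:30–09:45, 17:15–18:15.
Callum ∩ Oren ∩ Keiko ∩ Alice: 08:45–09:45, 17:15–18:15.
Windows ≥ 45 min: 08:45–09:45, 17:15–18:15.
Earliest such window starts at 08:45.

08:45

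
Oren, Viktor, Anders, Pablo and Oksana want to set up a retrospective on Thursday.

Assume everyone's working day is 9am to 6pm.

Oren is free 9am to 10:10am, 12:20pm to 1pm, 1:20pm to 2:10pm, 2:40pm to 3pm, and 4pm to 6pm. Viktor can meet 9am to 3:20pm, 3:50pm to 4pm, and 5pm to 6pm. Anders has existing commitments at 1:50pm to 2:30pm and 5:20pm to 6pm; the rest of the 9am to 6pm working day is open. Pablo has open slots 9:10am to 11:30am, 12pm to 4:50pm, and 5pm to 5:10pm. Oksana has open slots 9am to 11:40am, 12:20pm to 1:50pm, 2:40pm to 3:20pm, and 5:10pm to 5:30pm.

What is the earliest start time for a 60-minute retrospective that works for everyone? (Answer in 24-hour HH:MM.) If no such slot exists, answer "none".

09:10

Anders free within 09:00–18:00: 09:00–13:50, 14:30–17:20.
Oren ∩ Viktor: 09:00–10:10, 12:20–13:00, 13:20–14:10, 14:40–15:00, 17:00–18:00.
Oren ∩ Viktor ∩ Anders: 09:00–10:10, 12:20–13:00, 13:20–13:50, 14:40–15:00, 17:00–17:20.
Oren ∩ Viktor ∩ Anders ∩ Pablo: 09:10–10:10, 12:20–13:00, 13:20–13:50, 14:40–15:00, 17:00–17:10.
Oren ∩ Viktor ∩ Anders ∩ Pablo ∩ Oksana: 09:10–10:10, 12:20–13:00, 13:20–13:50, 14:40–15:00.
Windows ≥ 60 min: 09:10–10:10.
Earliest such window starts at 09:10.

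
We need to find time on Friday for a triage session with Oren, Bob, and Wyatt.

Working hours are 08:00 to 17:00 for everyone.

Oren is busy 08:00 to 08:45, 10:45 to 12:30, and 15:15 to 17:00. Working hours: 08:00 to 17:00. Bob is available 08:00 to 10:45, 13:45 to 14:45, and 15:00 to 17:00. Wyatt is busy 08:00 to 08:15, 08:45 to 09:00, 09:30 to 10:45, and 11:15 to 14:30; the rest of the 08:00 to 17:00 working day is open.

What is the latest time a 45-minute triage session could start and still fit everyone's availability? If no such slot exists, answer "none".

none

Oren free within 08:00–17:00: 08:45–10:45, 12:30–15:15.
Wyatt free within 08:00–17:00: 08:15–08:45, 09:00–09:30, 10:45–11:15, 14:30–17:00.
Oren ∩ Bob: 08:45–10:45, 13:45–14:45, 15:00–15:15.
Oren ∩ Bob ∩ Wyatt: 09:00–09:30, 14:30–14:45, 15:00–15:15.
Windows ≥ 45 min: (none).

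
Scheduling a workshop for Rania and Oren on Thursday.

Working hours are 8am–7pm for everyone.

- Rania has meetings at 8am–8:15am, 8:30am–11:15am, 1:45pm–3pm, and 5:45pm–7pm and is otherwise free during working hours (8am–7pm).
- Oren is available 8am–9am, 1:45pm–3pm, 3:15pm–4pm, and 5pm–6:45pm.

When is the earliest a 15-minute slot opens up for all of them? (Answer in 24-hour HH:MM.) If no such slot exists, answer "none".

Rania free within 08:00–19:00: 08:15–08:30, 11:15–13:45, 15:00–17:45.
Rania ∩ Oren: 08:15–08:30, 15:15–16:00, 17:00–17:45.
Windows ≥ 15 min: 08:15–08:30, 15:15–16:00, 17:00–17:45.
Earliest such window starts at 08:15.

08:15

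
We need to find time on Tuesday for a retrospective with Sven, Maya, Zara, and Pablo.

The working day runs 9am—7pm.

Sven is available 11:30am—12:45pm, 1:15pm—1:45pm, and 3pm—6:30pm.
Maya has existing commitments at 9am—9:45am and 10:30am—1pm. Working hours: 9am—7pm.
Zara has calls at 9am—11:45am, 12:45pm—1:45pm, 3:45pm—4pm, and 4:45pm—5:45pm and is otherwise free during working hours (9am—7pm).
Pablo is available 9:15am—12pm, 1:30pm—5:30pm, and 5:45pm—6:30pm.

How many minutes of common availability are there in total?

Maya free within 09:00–19:00: 09:45–10:30, 13:00–19:00.
Zara free within 09:00–19:00: 11:45–12:45, 13:45–15:45, 16:00–16:45, 17:45–19:00.
Sven ∩ Maya: 13:15–13:45, 15:00–18:30.
Sven ∩ Maya ∩ Zara: 15:00–15:45, 16:00–16:45, 17:45–18:30.
Sven ∩ Maya ∩ Zara ∩ Pablo: 15:00–15:45, 16:00–16:45, 17:45–18:30.
Total common minutes: 45 + 45 + 45 = 135.

135 minutes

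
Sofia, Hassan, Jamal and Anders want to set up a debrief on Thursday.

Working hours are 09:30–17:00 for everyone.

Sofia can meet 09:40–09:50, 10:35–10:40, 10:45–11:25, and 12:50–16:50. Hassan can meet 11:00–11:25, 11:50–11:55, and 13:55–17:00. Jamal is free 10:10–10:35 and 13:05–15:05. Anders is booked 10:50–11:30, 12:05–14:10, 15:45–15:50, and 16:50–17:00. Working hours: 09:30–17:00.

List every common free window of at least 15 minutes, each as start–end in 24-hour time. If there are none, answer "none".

14:10–15:05

Anders free within 09:30–17:00: 09:30–10:50, 11:30–12:05, 14:10–15:45, 15:50–16:50.
Sofia ∩ Hassan: 11:00–11:25, 13:55–16:50.
Sofia ∩ Hassan ∩ Jamal: 13:55–15:05.
Sofia ∩ Hassan ∩ Jamal ∩ Anders: 14:10–15:05.
Windows ≥ 15 min: 14:10–15:05.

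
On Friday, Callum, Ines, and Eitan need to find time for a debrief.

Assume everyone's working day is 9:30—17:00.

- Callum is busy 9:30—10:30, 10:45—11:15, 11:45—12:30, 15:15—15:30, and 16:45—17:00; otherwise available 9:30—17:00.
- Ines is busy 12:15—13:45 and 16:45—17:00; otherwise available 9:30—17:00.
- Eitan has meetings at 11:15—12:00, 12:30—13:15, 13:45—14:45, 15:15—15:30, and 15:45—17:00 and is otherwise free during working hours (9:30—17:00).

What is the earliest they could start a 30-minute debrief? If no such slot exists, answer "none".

14:45

Callum free within 09:30–17:00: 10:30–10:45, 11:15–11:45, 12:30–15:15, 15:30–16:45.
Ines free within 09:30–17:00: 09:30–12:15, 13:45–16:45.
Eitan free within 09:30–17:00: 09:30–11:15, 12:00–12:30, 13:15–13:45, 14:45–15:15, 15:30–15:45.
Callum ∩ Ines: 10:30–10:45, 11:15–11:45, 13:45–15:15, 15:30–16:45.
Callum ∩ Ines ∩ Eitan: 10:30–10:45, 14:45–15:15, 15:30–15:45.
Windows ≥ 30 min: 14:45–15:15.
Earliest such window starts at 14:45.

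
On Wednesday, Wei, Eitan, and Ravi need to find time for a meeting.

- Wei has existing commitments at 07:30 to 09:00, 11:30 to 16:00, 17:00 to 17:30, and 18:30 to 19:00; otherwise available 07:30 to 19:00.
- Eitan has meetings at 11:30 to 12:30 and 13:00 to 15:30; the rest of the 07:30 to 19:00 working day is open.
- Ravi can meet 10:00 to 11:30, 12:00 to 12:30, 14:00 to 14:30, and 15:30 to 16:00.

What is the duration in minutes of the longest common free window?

Wei free within 07:30–19:00: 09:00–11:30, 16:00–17:00, 17:30–18:30.
Eitan free within 07:30–19:00: 07:30–11:30, 12:30–13:00, 15:30–19:00.
Wei ∩ Eitan: 09:00–11:30, 16:00–17:00, 17:30–18:30.
Wei ∩ Eitan ∩ Ravi: 10:00–11:30.
Single common window of 90 minutes.

90 minutes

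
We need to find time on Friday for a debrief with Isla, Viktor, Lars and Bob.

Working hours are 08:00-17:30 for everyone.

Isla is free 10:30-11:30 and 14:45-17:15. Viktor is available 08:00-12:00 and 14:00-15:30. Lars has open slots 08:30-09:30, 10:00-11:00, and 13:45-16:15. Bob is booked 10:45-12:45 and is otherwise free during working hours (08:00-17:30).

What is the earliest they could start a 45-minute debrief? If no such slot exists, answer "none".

14:45

Bob free within 08:00–17:30: 08:00–10:45, 12:45–17:30.
Isla ∩ Viktor: 10:30–11:30, 14:45–15:30.
Isla ∩ Viktor ∩ Lars: 10:30–11:00, 14:45–15:30.
Isla ∩ Viktor ∩ Lars ∩ Bob: 10:30–10:45, 14:45–15:30.
Windows ≥ 45 min: 14:45–15:30.
Earliest such window starts at 14:45.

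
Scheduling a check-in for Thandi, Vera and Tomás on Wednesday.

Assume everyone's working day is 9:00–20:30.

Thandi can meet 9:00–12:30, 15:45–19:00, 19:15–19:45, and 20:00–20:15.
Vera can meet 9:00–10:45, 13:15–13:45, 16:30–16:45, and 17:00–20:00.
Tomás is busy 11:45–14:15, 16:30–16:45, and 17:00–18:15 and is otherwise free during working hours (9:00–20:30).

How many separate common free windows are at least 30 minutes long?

3

Tomás free within 09:00–20:30: 09:00–11:45, 14:15–16:30, 16:45–17:00, 18:15–20:30.
Thandi ∩ Vera: 09:00–10:45, 16:30–16:45, 17:00–19:00, 19:15–19:45.
Thandi ∩ Vera ∩ Tomás: 09:00–10:45, 18:15–19:00, 19:15–19:45.
Windows ≥ 30 min: 09:00–10:45, 18:15–19:00, 19:15–19:45.
That's 3 windows.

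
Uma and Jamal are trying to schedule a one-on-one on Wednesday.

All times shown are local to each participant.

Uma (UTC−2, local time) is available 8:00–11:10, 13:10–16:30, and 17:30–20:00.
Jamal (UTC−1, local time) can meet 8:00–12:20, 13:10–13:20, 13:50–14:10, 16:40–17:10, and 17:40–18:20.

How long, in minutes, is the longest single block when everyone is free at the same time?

Uma → UTC: 10:00–13:10, 15:10–18:30, 19:30–22:00.
Jamal → UTC: 09:00–13:20, 14:10–14:20, 14:50–15:10, 17:40–18:10, 18:40–19:20.
Uma ∩ Jamal: 10:00–13:10, 17:40–18:10.
Common window lengths: 190, 30 min; longest is 190.

190 minutes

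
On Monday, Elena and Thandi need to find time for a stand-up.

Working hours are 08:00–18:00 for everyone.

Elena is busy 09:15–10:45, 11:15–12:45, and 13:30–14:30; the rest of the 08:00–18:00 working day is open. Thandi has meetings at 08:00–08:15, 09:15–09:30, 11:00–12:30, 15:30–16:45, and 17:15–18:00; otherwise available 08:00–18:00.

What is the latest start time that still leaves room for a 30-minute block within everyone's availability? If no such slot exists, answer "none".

Elena free within 08:00–18:00: 08:00–09:15, 10:45–11:15, 12:45–13:30, 14:30–18:00.
Thandi free within 08:00–18:00: 08:15–09:15, 09:30–11:00, 12:30–15:30, 16:45–17:15.
Elena ∩ Thandi: 08:15–09:15, 10:45–11:00, 12:45–13:30, 14:30–15:30, 16:45–17:15.
Windows ≥ 30 min: 08:15–09:15, 12:45–13:30, 14:30–15:30, 16:45–17:15.
Latest start in the last window 16:45–17:15 is 17:15 − 30 min = 16:45.

16:45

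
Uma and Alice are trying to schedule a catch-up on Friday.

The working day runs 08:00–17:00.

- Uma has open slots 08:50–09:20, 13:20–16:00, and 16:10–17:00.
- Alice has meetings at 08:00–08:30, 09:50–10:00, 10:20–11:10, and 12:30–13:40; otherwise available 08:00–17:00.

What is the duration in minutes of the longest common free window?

Alice free within 08:00–17:00: 08:30–09:50, 10:00–10:20, 11:10–12:30, 13:40–17:00.
Uma ∩ Alice: 08:50–09:20, 13:40–16:00, 16:10–17:00.
Common window lengths: 30, 140, 50 min; longest is 140.

140 minutes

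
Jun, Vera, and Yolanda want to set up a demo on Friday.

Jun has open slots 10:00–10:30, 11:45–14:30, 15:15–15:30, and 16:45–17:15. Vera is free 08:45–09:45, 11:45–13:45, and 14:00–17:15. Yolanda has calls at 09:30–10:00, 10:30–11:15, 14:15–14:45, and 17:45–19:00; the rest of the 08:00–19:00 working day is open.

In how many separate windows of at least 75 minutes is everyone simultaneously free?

Yolanda free within 08:00–19:00: 08:00–09:30, 10:00–10:30, 11:15–14:15, 14:45–17:45.
Jun ∩ Vera: 11:45–13:45, 14:00–14:30, 15:15–15:30, 16:45–17:15.
Jun ∩ Vera ∩ Yolanda: 11:45–13:45, 14:00–14:15, 15:15–15:30, 16:45–17:15.
Windows ≥ 75 min: 11:45–13:45.
That's 1 window.

1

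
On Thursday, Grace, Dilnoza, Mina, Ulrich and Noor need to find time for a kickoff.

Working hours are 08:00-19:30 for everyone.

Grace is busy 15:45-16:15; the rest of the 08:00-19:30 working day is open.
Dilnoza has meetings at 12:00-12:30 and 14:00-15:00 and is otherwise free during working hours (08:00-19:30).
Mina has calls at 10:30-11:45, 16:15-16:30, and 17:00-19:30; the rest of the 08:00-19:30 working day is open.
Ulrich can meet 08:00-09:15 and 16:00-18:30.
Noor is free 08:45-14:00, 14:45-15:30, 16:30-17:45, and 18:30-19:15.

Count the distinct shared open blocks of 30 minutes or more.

Grace free within 08:00–19:30: 08:00–15:45, 16:15–19:30.
Dilnoza free within 08:00–19:30: 08:00–12:00, 12:30–14:00, 15:00–19:30.
Mina free within 08:00–19:30: 08:00–10:30, 11:45–16:15, 16:30–17:00.
Grace ∩ Dilnoza: 08:00–12:00, 12:30–14:00, 15:00–15:45, 16:15–19:30.
Grace ∩ Dilnoza ∩ Mina: 08:00–10:30, 11:45–12:00, 12:30–14:00, 15:00–15:45, 16:30–17:00.
Grace ∩ Dilnoza ∩ Mina ∩ Ulrich: 08:00–09:15, 16:30–17:00.
Grace ∩ Dilnoza ∩ Mina ∩ Ulrich ∩ Noor: 08:45–09:15, 16:30–17:00.
Windows ≥ 30 min: 08:45–09:15, 16:30–17:00.
That's 2 windows.

2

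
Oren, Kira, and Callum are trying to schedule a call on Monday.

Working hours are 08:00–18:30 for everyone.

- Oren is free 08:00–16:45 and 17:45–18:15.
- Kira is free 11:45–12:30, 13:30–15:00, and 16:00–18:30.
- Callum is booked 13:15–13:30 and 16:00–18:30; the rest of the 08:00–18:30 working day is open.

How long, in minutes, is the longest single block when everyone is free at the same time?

90 minutes

Callum free within 08:00–18:30: 08:00–13:15, 13:30–16:00.
Oren ∩ Kira: 11:45–12:30, 13:30–15:00, 16:00–16:45, 17:45–18:15.
Oren ∩ Kira ∩ Callum: 11:45–12:30, 13:30–15:00.
Common window lengths: 45, 90 min; longest is 90.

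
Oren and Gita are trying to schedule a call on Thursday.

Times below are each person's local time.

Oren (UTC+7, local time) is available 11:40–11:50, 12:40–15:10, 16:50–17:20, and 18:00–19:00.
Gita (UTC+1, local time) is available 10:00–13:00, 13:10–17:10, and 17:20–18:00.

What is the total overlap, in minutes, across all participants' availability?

90 minutes

Oren → UTC: 04:40–04:50, 05:40–08:10, 09:50–10:20, 11:00–12:00.
Gita → UTC: 09:00–12:00, 12:10–16:10, 16:20–17:00.
Oren ∩ Gita: 09:50–10:20, 11:00–12:00.
Total common minutes: 30 + 60 = 90.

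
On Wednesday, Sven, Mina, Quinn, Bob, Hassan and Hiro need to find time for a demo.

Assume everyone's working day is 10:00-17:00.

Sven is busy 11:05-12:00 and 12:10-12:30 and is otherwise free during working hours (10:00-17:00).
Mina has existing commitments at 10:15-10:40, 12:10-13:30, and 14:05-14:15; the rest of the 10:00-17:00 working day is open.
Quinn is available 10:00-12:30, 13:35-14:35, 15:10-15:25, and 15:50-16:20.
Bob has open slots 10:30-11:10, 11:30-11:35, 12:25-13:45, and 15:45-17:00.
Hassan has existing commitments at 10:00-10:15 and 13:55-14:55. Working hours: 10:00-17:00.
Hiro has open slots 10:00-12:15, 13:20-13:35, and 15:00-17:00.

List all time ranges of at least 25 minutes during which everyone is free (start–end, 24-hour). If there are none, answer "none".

10:40–11:05, 15:50–16:20

Sven free within 10:00–17:00: 10:00–11:05, 12:00–12:10, 12:30–17:00.
Mina free within 10:00–17:00: 10:00–10:15, 10:40–12:10, 13:30–14:05, 14:15–17:00.
Hassan free within 10:00–17:00: 10:15–13:55, 14:55–17:00.
Sven ∩ Mina: 10:00–10:15, 10:40–11:05, 12:00–12:10, 13:30–14:05, 14:15–17:00.
Sven ∩ Mina ∩ Quinn: 10:00–10:15, 10:40–11:05, 12:00–12:10, 13:35–14:05, 14:15–14:35, 15:10–15:25, 15:50–16:20.
Sven ∩ Mina ∩ Quinn ∩ Bob: 10:40–11:05, 13:35–13:45, 15:50–16:20.
Sven ∩ Mina ∩ Quinn ∩ Bob ∩ Hassan: 10:40–11:05, 13:35–13:45, 15:50–16:20.
Sven ∩ Mina ∩ Quinn ∩ Bob ∩ Hassan ∩ Hiro: 10:40–11:05, 15:50–16:20.
Windows ≥ 25 min: 10:40–11:05, 15:50–16:20.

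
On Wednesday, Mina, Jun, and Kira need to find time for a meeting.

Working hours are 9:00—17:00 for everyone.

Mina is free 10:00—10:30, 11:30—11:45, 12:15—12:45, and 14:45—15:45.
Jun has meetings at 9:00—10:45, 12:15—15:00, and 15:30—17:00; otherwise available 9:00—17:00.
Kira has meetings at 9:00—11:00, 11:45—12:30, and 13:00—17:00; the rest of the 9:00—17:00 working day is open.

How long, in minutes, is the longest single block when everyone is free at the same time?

15 minutes

Jun free within 09:00–17:00: 10:45–12:15, 15:00–15:30.
Kira free within 09:00–17:00: 11:00–11:45, 12:30–13:00.
Mina ∩ Jun: 11:30–11:45, 15:00–15:30.
Mina ∩ Jun ∩ Kira: 11:30–11:45.
Single common window of 15 minutes.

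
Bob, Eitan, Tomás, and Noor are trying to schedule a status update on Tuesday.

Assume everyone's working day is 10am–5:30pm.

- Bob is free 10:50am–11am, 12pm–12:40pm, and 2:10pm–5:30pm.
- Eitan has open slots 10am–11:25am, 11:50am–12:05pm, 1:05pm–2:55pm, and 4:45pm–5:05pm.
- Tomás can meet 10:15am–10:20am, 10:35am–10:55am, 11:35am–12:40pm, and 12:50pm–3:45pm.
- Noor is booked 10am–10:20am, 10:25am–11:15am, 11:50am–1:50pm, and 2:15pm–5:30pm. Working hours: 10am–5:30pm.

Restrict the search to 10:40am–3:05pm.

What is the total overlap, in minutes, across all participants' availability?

5 minutes

Noor free within 10:00–17:30: 10:20–10:25, 11:15–11:50, 13:50–14:15.
Bob ∩ Eitan: 10:50–11:00, 12:00–12:05, 14:10–14:55, 16:45–17:05.
Bob ∩ Eitan ∩ Tomás: 10:50–10:55, 12:00–12:05, 14:10–14:55.
Bob ∩ Eitan ∩ Tomás ∩ Noor: 14:10–14:15.
Restricted to 10:40–15:05: 14:10–14:15.
Total common minutes: 5.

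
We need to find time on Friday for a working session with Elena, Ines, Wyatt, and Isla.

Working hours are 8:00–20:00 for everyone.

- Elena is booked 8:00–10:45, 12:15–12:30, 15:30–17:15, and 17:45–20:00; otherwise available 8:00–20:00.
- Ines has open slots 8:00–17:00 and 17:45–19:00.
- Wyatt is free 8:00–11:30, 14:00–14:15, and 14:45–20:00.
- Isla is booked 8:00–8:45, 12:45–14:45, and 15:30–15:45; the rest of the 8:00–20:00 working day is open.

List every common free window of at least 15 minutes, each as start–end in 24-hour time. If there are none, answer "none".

Elena free within 08:00–20:00: 10:45–12:15, 12:30–15:30, 17:15–17:45.
Isla free within 08:00–20:00: 08:45–12:45, 14:45–15:30, 15:45–20:00.
Elena ∩ Ines: 10:45–12:15, 12:30–15:30.
Elena ∩ Ines ∩ Wyatt: 10:45–11:30, 14:00–14:15, 14:45–15:30.
Elena ∩ Ines ∩ Wyatt ∩ Isla: 10:45–11:30, 14:45–15:30.
Windows ≥ 15 min: 10:45–11:30, 14:45–15:30.

10:45–11:30, 14:45–15:30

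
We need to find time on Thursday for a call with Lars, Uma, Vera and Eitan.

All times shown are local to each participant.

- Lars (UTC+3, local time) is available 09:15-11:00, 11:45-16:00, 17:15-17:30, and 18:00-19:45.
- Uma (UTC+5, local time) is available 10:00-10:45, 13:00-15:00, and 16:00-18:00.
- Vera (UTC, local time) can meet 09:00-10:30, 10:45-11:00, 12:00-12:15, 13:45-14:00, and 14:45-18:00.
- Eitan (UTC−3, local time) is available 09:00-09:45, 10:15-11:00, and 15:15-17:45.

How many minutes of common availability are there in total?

Lars → UTC: 06:15–08:00, 08:45–13:00, 14:15–14:30, 15:00–16:45.
Uma → UTC: 05:00–05:45, 08:00–10:00, 11:00–13:00.
Vera → UTC: 09:00–10:30, 10:45–11:00, 12:00–12:15, 13:45–14:00, 14:45–18:00.
Eitan → UTC: 12:00–12:45, 13:15–14:00, 18:15–20:45.
Lars ∩ Uma: 08:45–10:00, 11:00–13:00.
Lars ∩ Uma ∩ Vera: 09:00–10:00, 12:00–12:15.
Lars ∩ Uma ∩ Vera ∩ Eitan: 12:00–12:15.
Total common minutes: 15.

15 minutes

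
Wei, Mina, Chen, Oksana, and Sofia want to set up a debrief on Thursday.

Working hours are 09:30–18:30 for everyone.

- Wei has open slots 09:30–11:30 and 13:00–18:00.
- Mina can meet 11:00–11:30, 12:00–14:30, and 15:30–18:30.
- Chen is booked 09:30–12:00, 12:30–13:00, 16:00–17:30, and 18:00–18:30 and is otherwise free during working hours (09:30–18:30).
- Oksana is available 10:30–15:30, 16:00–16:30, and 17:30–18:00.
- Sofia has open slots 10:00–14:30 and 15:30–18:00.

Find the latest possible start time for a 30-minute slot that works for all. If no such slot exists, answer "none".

Chen free within 09:30–18:30: 12:00–12:30, 13:00–16:00, 17:30–18:00.
Wei ∩ Mina: 11:00–11:30, 13:00–14:30, 15:30–18:00.
Wei ∩ Mina ∩ Chen: 13:00–14:30, 15:30–16:00, 17:30–18:00.
Wei ∩ Mina ∩ Chen ∩ Oksana: 13:00–14:30, 17:30–18:00.
Wei ∩ Mina ∩ Chen ∩ Oksana ∩ Sofia: 13:00–14:30, 17:30–18:00.
Windows ≥ 30 min: 13:00–14:30, 17:30–18:00.
Latest start in the last window 17:30–18:00 is 18:00 − 30 min = 17:30.

17:30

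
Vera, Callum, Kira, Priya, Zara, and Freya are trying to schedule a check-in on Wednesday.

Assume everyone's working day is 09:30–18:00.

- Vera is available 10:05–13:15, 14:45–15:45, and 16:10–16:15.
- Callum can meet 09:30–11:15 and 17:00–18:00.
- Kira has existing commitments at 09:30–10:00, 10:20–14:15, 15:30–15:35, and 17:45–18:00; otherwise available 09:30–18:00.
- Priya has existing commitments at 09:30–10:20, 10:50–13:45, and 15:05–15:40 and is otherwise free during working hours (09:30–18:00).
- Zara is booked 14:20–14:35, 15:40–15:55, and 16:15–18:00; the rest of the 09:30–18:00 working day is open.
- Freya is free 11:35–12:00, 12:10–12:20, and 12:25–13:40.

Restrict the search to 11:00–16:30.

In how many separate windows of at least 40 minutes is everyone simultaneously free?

Kira free within 09:30–18:00: 10:00–10:20, 14:15–15:30, 15:35–17:45.
Priya free within 09:30–18:00: 10:20–10:50, 13:45–15:05, 15:40–18:00.
Zara free within 09:30–18:00: 09:30–14:20, 14:35–15:40, 15:55–16:15.
Vera ∩ Callum: 10:05–11:15.
Vera ∩ Callum ∩ Kira: 10:05–10:20.
Vera ∩ Callum ∩ Kira ∩ Priya: (none).
Vera ∩ Callum ∩ Kira ∩ Priya ∩ Zara: (none).
Vera ∩ Callum ∩ Kira ∩ Priya ∩ Zara ∩ Freya: (none).
Restricted to 11:00–16:30: (none).
Windows ≥ 40 min: (none).
That's 0 windows.

0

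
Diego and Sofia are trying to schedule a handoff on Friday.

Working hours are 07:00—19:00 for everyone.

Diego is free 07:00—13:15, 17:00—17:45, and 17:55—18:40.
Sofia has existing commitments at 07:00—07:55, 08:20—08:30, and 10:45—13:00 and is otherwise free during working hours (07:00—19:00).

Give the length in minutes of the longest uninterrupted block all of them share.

Sofia free within 07:00–19:00: 07:55–08:20, 08:30–10:45, 13:00–19:00.
Diego ∩ Sofia: 07:55–08:20, 08:30–10:45, 13:00–13:15, 17:00–17:45, 17:55–18:40.
Common window lengths: 25, 135, 15, 45, 45 min; longest is 135.

135 minutes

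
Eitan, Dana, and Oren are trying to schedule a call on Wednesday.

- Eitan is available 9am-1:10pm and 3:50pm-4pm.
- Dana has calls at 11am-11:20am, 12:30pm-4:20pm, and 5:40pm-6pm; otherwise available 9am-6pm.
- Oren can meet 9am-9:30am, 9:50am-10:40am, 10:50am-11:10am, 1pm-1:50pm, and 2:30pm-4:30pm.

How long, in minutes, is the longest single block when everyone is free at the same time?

Dana free within 09:00–18:00: 09:00–11:00, 11:20–12:30, 16:20–17:40.
Eitan ∩ Dana: 09:00–11:00, 11:20–12:30.
Eitan ∩ Dana ∩ Oren: 09:00–09:30, 09:50–10:40, 10:50–11:00.
Common window lengths: 30, 50, 10 min; longest is 50.

50 minutes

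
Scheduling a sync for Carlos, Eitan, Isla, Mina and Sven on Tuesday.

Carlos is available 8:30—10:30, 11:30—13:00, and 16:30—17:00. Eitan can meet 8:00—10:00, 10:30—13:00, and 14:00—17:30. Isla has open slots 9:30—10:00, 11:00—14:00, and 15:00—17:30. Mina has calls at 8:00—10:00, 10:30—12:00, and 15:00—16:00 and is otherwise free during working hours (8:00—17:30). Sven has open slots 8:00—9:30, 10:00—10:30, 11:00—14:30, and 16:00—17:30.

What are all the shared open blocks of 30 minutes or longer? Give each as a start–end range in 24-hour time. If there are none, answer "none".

Mina free within 08:00–17:30: 10:00–10:30, 12:00–15:00, 16:00–17:30.
Carlos ∩ Eitan: 08:30–10:00, 11:30–13:00, 16:30–17:00.
Carlos ∩ Eitan ∩ Isla: 09:30–10:00, 11:30–13:00, 16:30–17:00.
Carlos ∩ Eitan ∩ Isla ∩ Mina: 12:00–13:00, 16:30–17:00.
Carlos ∩ Eitan ∩ Isla ∩ Mina ∩ Sven: 12:00–13:00, 16:30–17:00.
Windows ≥ 30 min: 12:00–13:00, 16:30–17:00.

12:00–13:00, 16:30–17:00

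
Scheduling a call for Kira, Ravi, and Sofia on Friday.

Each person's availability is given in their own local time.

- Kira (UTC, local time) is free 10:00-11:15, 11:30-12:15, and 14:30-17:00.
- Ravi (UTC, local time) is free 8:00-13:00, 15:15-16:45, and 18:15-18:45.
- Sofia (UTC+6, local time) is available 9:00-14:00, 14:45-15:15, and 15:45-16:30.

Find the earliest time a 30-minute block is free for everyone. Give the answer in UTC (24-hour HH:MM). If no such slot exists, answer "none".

10:00

Kira → UTC: 10:00–11:15, 11:30–12:15, 14:30–17:00.
Ravi → UTC: 08:00–13:00, 15:15–16:45, 18:15–18:45.
Sofia → UTC: 03:00–08:00, 08:45–09:15, 09:45–10:30.
Kira ∩ Ravi: 10:00–11:15, 11:30–12:15, 15:15–16:45.
Kira ∩ Ravi ∩ Sofia: 10:00–10:30.
Windows ≥ 30 min: 10:00–10:30.
Earliest such window starts at 10:00.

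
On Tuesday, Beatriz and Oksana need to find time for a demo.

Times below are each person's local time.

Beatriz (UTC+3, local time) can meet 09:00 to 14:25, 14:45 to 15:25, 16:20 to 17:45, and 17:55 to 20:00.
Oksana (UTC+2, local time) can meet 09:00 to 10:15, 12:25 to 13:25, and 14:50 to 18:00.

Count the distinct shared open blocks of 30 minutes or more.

Beatriz → UTC: 06:00–11:25, 11:45–12:25, 13:20–14:45, 14:55–17:00.
Oksana → UTC: 07:00–08:15, 10:25–11:25, 12:50–16:00.
Beatriz ∩ Oksana: 07:00–08:15, 10:25–11:25, 13:20–14:45, 14:55–16:00.
Windows ≥ 30 min: 07:00–08:15, 10:25–11:25, 13:20–14:45, 14:55–16:00.
That's 4 windows.

4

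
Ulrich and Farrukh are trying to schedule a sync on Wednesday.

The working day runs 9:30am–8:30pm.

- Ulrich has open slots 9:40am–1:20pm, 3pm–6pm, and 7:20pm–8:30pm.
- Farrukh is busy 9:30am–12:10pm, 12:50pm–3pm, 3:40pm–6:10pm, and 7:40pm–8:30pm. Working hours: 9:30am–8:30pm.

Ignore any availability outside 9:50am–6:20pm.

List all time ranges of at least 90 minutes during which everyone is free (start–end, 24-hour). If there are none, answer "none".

Farrukh free within 09:30–20:30: 12:10–12:50, 15:00–15:40, 18:10–19:40.
Ulrich ∩ Farrukh: 12:10–12:50, 15:00–15:40, 19:20–19:40.
Restricted to 09:50–18:20: 12:10–12:50, 15:00–15:40.
Windows ≥ 90 min: (none).

none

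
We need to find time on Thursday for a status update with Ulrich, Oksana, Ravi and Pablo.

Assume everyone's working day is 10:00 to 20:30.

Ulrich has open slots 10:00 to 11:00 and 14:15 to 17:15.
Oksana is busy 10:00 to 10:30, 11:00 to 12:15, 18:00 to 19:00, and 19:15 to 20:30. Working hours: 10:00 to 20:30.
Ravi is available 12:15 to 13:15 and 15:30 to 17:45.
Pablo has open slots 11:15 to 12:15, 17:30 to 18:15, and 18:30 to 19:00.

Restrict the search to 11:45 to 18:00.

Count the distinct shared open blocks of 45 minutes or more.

0

Oksana free within 10:00–20:30: 10:30–11:00, 12:15–18:00, 19:00–19:15.
Ulrich ∩ Oksana: 10:30–11:00, 14:15–17:15.
Ulrich ∩ Oksana ∩ Ravi: 15:30–17:15.
Ulrich ∩ Oksana ∩ Ravi ∩ Pablo: (none).
Restricted to 11:45–18:00: (none).
Windows ≥ 45 min: (none).
That's 0 windows.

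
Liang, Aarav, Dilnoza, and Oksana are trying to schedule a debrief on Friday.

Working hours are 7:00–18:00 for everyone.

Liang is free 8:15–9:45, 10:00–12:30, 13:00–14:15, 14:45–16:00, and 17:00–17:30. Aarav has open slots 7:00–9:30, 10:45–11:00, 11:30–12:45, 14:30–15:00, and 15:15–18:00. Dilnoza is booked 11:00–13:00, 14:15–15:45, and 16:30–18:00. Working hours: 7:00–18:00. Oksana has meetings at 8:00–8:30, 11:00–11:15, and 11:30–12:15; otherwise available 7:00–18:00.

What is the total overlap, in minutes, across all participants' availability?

90 minutes

Dilnoza free within 07:00–18:00: 07:00–11:00, 13:00–14:15, 15:45–16:30.
Oksana free within 07:00–18:00: 07:00–08:00, 08:30–11:00, 11:15–11:30, 12:15–18:00.
Liang ∩ Aarav: 08:15–09:30, 10:45–11:00, 11:30–12:30, 14:45–15:00, 15:15–16:00, 17:00–17:30.
Liang ∩ Aarav ∩ Dilnoza: 08:15–09:30, 10:45–11:00, 15:45–16:00.
Liang ∩ Aarav ∩ Dilnoza ∩ Oksana: 08:30–09:30, 10:45–11:00, 15:45–16:00.
Total common minutes: 60 + 15 + 15 = 90.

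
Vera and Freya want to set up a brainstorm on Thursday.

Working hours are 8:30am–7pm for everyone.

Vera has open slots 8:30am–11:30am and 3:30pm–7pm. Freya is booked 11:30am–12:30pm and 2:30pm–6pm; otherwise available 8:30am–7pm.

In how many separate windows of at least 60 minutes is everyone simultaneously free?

Freya free within 08:30–19:00: 08:30–11:30, 12:30–14:30, 18:00–19:00.
Vera ∩ Freya: 08:30–11:30, 18:00–19:00.
Windows ≥ 60 min: 08:30–11:30, 18:00–19:00.
That's 2 windows.

2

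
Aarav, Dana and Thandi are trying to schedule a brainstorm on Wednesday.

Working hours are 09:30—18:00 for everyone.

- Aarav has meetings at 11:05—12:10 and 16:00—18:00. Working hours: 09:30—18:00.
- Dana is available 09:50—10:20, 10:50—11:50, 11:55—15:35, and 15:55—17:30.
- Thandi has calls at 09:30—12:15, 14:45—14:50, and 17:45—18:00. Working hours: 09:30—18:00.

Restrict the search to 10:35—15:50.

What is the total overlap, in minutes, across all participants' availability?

Aarav free within 09:30–18:00: 09:30–11:05, 12:10–16:00.
Thandi free within 09:30–18:00: 12:15–14:45, 14:50–17:45.
Aarav ∩ Dana: 09:50–10:20, 10:50–11:05, 12:10–15:35, 15:55–16:00.
Aarav ∩ Dana ∩ Thandi: 12:15–14:45, 14:50–15:35, 15:55–16:00.
Restricted to 10:35–15:50: 12:15–14:45, 14:50–15:35.
Total common minutes: 150 + 45 = 195.

195 minutes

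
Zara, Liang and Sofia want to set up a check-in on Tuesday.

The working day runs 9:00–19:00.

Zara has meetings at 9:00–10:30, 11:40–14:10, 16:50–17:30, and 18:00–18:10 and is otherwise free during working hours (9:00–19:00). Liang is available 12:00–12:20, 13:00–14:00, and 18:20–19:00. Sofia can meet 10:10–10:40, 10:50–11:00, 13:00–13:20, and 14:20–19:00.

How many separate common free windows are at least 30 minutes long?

1

Zara free within 09:00–19:00: 10:30–11:40, 14:10–16:50, 17:30–18:00, 18:10–19:00.
Zara ∩ Liang: 18:20–19:00.
Zara ∩ Liang ∩ Sofia: 18:20–19:00.
Windows ≥ 30 min: 18:20–19:00.
That's 1 window.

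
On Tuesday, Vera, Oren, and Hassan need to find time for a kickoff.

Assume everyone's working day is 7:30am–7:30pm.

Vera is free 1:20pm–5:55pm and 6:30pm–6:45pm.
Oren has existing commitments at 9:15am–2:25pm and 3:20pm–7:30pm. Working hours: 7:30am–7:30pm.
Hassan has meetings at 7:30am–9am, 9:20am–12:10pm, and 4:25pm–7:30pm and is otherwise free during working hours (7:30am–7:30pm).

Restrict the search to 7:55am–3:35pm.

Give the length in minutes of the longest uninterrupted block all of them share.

55 minutes

Oren free within 07:30–19:30: 07:30–09:15, 14:25–15:20.
Hassan free within 07:30–19:30: 09:00–09:20, 12:10–16:25.
Vera ∩ Oren: 14:25–15:20.
Vera ∩ Oren ∩ Hassan: 14:25–15:20.
Restricted to 07:55–15:35: 14:25–15:20.
Single common window of 55 minutes.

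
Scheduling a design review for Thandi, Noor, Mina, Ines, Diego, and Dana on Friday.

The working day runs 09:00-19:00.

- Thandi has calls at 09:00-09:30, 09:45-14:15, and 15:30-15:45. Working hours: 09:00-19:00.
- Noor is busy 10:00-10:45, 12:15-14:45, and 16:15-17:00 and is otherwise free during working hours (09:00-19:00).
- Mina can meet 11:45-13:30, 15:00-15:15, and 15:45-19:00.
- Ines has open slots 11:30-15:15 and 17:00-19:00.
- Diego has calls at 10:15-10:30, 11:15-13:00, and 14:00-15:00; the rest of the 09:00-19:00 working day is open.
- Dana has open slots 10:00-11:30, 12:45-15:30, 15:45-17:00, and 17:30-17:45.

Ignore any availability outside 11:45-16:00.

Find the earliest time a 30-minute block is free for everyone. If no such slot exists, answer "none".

Thandi free within 09:00–19:00: 09:30–09:45, 14:15–15:30, 15:45–19:00.
Noor free within 09:00–19:00: 09:00–10:00, 10:45–12:15, 14:45–16:15, 17:00–19:00.
Diego free within 09:00–19:00: 09:00–10:15, 10:30–11:15, 13:00–14:00, 15:00–19:00.
Thandi ∩ Noor: 09:30–09:45, 14:45–15:30, 15:45–16:15, 17:00–19:00.
Thandi ∩ Noor ∩ Mina: 15:00–15:15, 15:45–16:15, 17:00–19:00.
Thandi ∩ Noor ∩ Mina ∩ Ines: 15:00–15:15, 17:00–19:00.
Thandi ∩ Noor ∩ Mina ∩ Ines ∩ Diego: 15:00–15:15, 17:00–19:00.
Thandi ∩ Noor ∩ Mina ∩ Ines ∩ Diego ∩ Dana: 15:00–15:15, 17:30–17:45.
Restricted to 11:45–16:00: 15:00–15:15.
Windows ≥ 30 min: (none).

none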